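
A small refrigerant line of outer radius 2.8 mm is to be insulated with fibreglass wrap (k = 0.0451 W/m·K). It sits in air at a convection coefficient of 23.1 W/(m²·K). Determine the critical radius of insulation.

r_cr ≈ 1.95 mm

For a cylinder r_cr = k/h = 0.0451/23.1
r_cr = 1.95 mm; since the bare radius (2.8 mm) is above r_cr, any added insulation will reduce heat loss.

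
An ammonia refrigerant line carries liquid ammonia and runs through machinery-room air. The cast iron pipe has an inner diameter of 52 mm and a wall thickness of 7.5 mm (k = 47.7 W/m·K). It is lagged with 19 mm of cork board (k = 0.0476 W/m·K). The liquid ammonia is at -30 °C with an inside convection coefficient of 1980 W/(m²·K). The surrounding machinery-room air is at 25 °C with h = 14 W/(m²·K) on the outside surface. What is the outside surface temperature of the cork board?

For a radial system each layer contributes R = ln(r_out/r_in)/(2πkL); films add R = 1/(hA).
R_inner film = 1/(h_i·2πr₁L) = 1/(1980×2π×0.026×1) = 0.003092 K/W
R_cast iron pipe wall = ln(33.5/26)/(2π×47.7×1) = 8.457×10^-4 K/W
R_cork board = ln(52.5/33.5)/(2π×0.0476×1) = 1.502 K/W
R_outer film = 1/(h_o·2πr_oL) = 1/(14×2π×0.0525×1) = 0.2165 K/W
R_total = 1.723 K/W
Q = ΔT/R_total = 55/1.723
Q = 31.9 W/m
T_interface = T_inner + Q·ΣR(inner→interface) = -30 + 31.9×1.506

T ≈ 18.1 °C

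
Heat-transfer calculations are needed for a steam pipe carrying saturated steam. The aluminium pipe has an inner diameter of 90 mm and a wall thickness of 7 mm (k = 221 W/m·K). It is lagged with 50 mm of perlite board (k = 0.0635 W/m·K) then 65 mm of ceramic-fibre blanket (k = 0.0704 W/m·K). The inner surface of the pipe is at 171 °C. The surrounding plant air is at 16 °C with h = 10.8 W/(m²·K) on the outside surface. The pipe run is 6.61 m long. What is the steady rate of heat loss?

Per-layer cylindrical resistances, series-summed:
R_aluminium pipe wall = ln(52/45)/(2π×221×6.61) = 1.575×10^-5 K/W
R_perlite board = ln(102/52)/(2π×0.0635×6.61) = 0.2555 K/W
R_ceramic-fibre blanket = ln(167/102)/(2π×0.0704×6.61) = 0.1686 K/W
R_outer film = 1/(h_o·2πr_oL) = 1/(10.8×2π×0.167×6.61) = 0.01335 K/W
R_total = 0.4375 K/W
Q = ΔT/R_total = 155/0.4375

Q ≈ 354 W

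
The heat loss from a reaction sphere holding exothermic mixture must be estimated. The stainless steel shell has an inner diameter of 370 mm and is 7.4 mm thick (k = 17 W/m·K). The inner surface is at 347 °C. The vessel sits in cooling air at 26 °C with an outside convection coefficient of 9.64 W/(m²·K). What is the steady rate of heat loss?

Spherical conduction: R = (1/r_in − 1/r_out)/(4πk) per layer; series-sum.
R_stainless steel shell = (1/0.185 − 1/0.1924)/(4π×17) = 9.732×10^-4 K/W
R_outer film = 1/(h·4πr_o²) = 1/(9.64×4π×0.1924²) = 0.223 K/W
R_total = 0.224 K/W
Q = ΔT/R_total = 321/0.224

Q ≈ 1430 W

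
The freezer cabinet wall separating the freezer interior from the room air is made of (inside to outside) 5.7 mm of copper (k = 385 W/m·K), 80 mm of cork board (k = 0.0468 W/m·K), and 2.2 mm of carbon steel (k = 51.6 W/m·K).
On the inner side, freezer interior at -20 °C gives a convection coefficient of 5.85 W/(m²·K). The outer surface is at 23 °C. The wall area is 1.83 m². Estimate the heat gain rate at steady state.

Treating each layer as a thermal resistance in series:
R_inner film = 1/(h_i·A) = 1/(5.85×1.83) = 0.09341 K/W
R_copper = L/(kA) = 0.0057/(385×1.83) = 8.09×10^-6 K/W
R_cork board = L/(kA) = 0.08/(0.0468×1.83) = 0.9341 K/W
R_carbon steel = L/(kA) = 0.0022/(51.6×1.83) = 2.33×10^-5 K/W
R_total = 1.028 K/W
Q = ΔT / R_total = 43 / 1.028

Q ≈ 41.8 W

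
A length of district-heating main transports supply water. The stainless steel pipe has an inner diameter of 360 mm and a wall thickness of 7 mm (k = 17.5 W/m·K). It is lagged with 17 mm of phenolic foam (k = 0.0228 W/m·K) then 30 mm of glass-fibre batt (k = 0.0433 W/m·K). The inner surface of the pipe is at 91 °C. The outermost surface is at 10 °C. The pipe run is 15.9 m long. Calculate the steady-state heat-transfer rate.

Q ≈ 1160 W

Treating each annulus and film as a series resistance:
R_stainless steel pipe wall = ln(187/180)/(2π×17.5×15.9) = 2.182×10^-5 K/W
R_phenolic foam = ln(204/187)/(2π×0.0228×15.9) = 0.0382 K/W
R_glass-fibre batt = ln(234/204)/(2π×0.0433×15.9) = 0.03172 K/W
R_total = 0.06994 K/W
Q = ΔT/R_total = 81/0.06994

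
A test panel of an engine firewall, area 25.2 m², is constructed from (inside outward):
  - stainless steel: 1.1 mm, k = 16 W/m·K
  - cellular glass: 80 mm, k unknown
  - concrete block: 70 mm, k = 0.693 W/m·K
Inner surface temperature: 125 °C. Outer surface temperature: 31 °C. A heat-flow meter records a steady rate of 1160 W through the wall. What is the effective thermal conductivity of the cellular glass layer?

Model the wall as resistances in series:
R_stainless steel = L/(kA) = 0.0011/(16×25.2) = 2.728×10^-6 K/W
R_concrete block = L/(kA) = 0.07/(0.693×25.2) = 0.004008 K/W
Sum of known resistances R_other = 0.004011 K/W
Total R = ΔT/Q = 94/1160 = 0.08103 K/W
R_cellular glass = R_total − R_other = 0.07702 K/W
k = L/(R·A) = 0.08/(0.07702×25.2)

k ≈ 0.0412 W/(m·K)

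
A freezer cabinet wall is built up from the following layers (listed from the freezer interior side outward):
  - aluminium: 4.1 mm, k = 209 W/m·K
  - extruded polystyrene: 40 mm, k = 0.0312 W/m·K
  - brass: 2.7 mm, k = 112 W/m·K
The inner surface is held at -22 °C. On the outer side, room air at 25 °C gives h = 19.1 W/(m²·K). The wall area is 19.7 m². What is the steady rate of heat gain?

Treating each layer as a thermal resistance in series:
R_aluminium = L/(kA) = 0.0041/(209×19.7) = 9.958×10^-7 K/W
R_extruded polystyrene = L/(kA) = 0.04/(0.0312×19.7) = 0.06508 K/W
R_brass = L/(kA) = 0.0027/(112×19.7) = 1.224×10^-6 K/W
R_outer film = 1/(h_o·A) = 1/(19.1×19.7) = 0.002658 K/W
R_total = 0.06774 K/W
Q = ΔT / R_total = 47 / 0.06774

Q ≈ 694 W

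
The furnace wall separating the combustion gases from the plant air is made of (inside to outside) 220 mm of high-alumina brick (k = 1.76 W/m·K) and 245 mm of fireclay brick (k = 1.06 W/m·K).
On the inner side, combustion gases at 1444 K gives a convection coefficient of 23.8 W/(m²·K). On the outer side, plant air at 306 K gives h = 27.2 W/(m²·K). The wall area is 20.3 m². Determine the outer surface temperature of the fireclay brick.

Treating each layer as a thermal resistance in series:
R_inner film = 1/(h_i·A) = 1/(23.8×20.3) = 0.00207 K/W
R_high-alumina brick = L/(kA) = 0.22/(1.76×20.3) = 0.006158 K/W
R_fireclay brick = L/(kA) = 0.245/(1.06×20.3) = 0.01139 K/W
R_outer film = 1/(h_o·A) = 1/(27.2×20.3) = 0.001811 K/W
R_total = 0.02142 K/W;  Q = ΔT/R_total = 1138/0.02142 = 53120 W
T_interface = T_inner − Q·ΣR(inner→interface) = 1444 − 53100×0.01961

T ≈ 402 K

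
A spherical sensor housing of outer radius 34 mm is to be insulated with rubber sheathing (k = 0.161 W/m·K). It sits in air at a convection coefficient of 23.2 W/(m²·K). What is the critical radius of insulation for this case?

For a sphere r_cr = 2k/h = 2×0.161/23.2
r_cr = 13.9 mm; since the bare radius (34 mm) is above r_cr, any added insulation will reduce heat loss.

r_cr ≈ 13.9 mm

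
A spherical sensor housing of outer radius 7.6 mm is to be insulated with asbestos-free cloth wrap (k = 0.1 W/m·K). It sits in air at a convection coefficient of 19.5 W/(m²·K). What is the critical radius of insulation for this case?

For a sphere r_cr = 2k/h = 2×0.1/19.5
r_cr = 10.3 mm; since the bare radius (7.6 mm) is below r_cr, adding a thin layer of insulation will *increase* heat loss.

r_cr ≈ 10.3 mm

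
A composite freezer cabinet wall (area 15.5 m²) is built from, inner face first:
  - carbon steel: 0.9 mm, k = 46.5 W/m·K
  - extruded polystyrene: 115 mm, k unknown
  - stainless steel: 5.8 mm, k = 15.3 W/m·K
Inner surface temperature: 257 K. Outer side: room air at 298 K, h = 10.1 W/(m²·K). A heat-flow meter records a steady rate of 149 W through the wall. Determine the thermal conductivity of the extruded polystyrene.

k ≈ 0.0276 W/(m·K)

Using the resistance-network approach (series):
R_carbon steel = L/(kA) = 0.0009/(46.5×15.5) = 1.249×10^-6 K/W
R_stainless steel = L/(kA) = 0.0058/(15.3×15.5) = 2.446×10^-5 K/W
R_outer film = 1/(h_o·A) = 1/(10.1×15.5) = 0.006388 K/W
Sum of known resistances R_other = 0.006413 K/W
Total R = ΔT/Q = 41/149 = 0.2752 K/W
R_extruded polystyrene = R_total − R_other = 0.2688 K/W
k = L/(R·A) = 0.115/(0.2688×15.5)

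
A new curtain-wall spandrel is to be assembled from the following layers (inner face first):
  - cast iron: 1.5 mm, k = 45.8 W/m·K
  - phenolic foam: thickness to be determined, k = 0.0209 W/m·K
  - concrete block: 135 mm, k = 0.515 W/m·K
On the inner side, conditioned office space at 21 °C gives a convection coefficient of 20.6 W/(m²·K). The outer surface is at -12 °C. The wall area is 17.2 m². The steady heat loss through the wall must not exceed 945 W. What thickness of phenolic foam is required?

L ≈ 6.06 mm

Thermal resistances in series:
R_inner film = 1/(h_i·A) = 1/(20.6×17.2) = 0.002822 K/W
R_cast iron = L/(kA) = 0.0015/(45.8×17.2) = 1.904×10^-6 K/W
R_concrete block = L/(kA) = 0.135/(0.515×17.2) = 0.01524 K/W
Sum of the known resistances R_other = 0.01806 K/W
Required total resistance R_tot = ΔT/Q_allow = 33/945 = 0.03492 K/W
R_phenolic foam = R_tot − R_other = 0.01686 K/W
L = R·k·A = 0.01686×0.0209×17.2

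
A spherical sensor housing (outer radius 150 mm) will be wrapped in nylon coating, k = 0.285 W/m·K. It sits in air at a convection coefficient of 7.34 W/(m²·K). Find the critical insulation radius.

For a sphere r_cr = 2k/h = 2×0.285/7.34
r_cr = 77.7 mm; since the bare radius (150 mm) is above r_cr, any added insulation will reduce heat loss.

r_cr ≈ 77.7 mm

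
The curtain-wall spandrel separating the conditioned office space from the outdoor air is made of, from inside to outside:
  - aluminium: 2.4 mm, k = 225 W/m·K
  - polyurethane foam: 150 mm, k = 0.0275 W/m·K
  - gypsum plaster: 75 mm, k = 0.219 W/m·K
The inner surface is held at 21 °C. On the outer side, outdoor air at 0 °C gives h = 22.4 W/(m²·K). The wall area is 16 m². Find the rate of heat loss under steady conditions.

Thermal resistances in series:
R_aluminium = L/(kA) = 0.0024/(225×16) = 6.667×10^-7 K/W
R_polyurethane foam = L/(kA) = 0.15/(0.0275×16) = 0.3409 K/W
R_gypsum plaster = L/(kA) = 0.075/(0.219×16) = 0.0214 K/W
R_outer film = 1/(h_o·A) = 1/(22.4×16) = 0.00279 K/W
R_total = 0.3651 K/W
Q = ΔT / R_total = 21 / 0.3651

Q ≈ 57.5 W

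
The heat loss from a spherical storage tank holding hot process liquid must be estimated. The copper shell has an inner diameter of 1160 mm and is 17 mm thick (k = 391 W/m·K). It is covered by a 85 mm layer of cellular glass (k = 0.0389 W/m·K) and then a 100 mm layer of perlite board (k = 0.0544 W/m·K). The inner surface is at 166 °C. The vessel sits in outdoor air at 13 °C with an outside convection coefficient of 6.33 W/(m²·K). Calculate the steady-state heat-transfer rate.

Q ≈ 212 W

Each spherical layer contributes R = (1/r_i − 1/r_o)/(4πk):
R_copper shell = (1/0.58 − 1/0.597)/(4π×391) = 9.992×10^-6 K/W
R_cellular glass = (1/0.597 − 1/0.682)/(4π×0.0389) = 0.4271 K/W
R_perlite board = (1/0.682 − 1/0.782)/(4π×0.0544) = 0.2743 K/W
R_outer film = 1/(h·4πr_o²) = 1/(6.33×4π×0.782²) = 0.02056 K/W
R_total = 0.7219 K/W
Q = ΔT/R_total = 153/0.7219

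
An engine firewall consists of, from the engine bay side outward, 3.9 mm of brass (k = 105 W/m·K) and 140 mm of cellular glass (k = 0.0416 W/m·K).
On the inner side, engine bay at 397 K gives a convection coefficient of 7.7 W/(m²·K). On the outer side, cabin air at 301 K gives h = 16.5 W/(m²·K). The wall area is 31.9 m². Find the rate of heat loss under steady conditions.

Series thermal resistances:
R_inner film = 1/(h_i·A) = 1/(7.7×31.9) = 0.004071 K/W
R_brass = L/(kA) = 0.0039/(105×31.9) = 1.164×10^-6 K/W
R_cellular glass = L/(kA) = 0.14/(0.0416×31.9) = 0.1055 K/W
R_outer film = 1/(h_o·A) = 1/(16.5×31.9) = 0.0019 K/W
R_total = 0.1115 K/W
Q = ΔT / R_total = 96 / 0.1115

Q ≈ 861 W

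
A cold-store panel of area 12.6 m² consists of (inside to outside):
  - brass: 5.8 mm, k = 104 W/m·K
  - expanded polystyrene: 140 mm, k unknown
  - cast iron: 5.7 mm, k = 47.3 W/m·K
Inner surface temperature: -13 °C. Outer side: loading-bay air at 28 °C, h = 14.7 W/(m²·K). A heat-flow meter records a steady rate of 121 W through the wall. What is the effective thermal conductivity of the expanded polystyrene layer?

Using the resistance-network approach (series):
R_brass = L/(kA) = 0.0058/(104×12.6) = 4.426×10^-6 K/W
R_cast iron = L/(kA) = 0.0057/(47.3×12.6) = 9.564×10^-6 K/W
R_outer film = 1/(h_o·A) = 1/(14.7×12.6) = 0.005399 K/W
Sum of known resistances R_other = 0.005413 K/W
Total R = ΔT/Q = 41/121 = 0.3388 K/W
R_expanded polystyrene = R_total − R_other = 0.3334 K/W
k = L/(R·A) = 0.14/(0.3334×12.6)

k ≈ 0.0333 W/(m·K)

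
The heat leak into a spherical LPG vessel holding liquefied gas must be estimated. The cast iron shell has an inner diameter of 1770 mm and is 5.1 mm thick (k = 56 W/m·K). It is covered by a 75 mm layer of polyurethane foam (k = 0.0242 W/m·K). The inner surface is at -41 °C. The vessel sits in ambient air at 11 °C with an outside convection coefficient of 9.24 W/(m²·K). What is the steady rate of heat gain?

Spherical conduction: R = (1/r_in − 1/r_out)/(4πk) per layer; series-sum.
R_cast iron shell = (1/0.885 − 1/0.8901)/(4π×56) = 9.2×10^-6 K/W
R_polyurethane foam = (1/0.8901 − 1/0.9651)/(4π×0.0242) = 0.2871 K/W
R_outer film = 1/(h·4πr_o²) = 1/(9.24×4π×0.9651²) = 0.009246 K/W
R_total = 0.2964 K/W
Q = ΔT/R_total = 52/0.2964

Q ≈ 175 W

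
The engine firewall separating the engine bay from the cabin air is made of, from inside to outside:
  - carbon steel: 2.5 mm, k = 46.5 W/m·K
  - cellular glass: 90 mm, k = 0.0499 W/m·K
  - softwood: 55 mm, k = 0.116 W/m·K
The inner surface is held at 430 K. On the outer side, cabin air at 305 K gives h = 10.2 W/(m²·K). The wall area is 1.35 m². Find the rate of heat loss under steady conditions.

Model the wall as resistances in series:
R_carbon steel = L/(kA) = 0.0025/(46.5×1.35) = 3.982×10^-5 K/W
R_cellular glass = L/(kA) = 0.09/(0.0499×1.35) = 1.336 K/W
R_softwood = L/(kA) = 0.055/(0.116×1.35) = 0.3512 K/W
R_outer film = 1/(h_o·A) = 1/(10.2×1.35) = 0.07262 K/W
R_total = 1.76 K/W
Q = ΔT / R_total = 125 / 1.76

Q ≈ 71 W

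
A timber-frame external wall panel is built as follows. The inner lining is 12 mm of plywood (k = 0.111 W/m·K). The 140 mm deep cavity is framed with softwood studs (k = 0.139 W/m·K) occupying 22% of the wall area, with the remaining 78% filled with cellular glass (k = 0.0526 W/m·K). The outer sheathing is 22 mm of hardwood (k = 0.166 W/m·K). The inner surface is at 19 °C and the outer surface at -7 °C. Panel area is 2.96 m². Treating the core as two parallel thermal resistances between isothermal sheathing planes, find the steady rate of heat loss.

Q ≈ 35 W

Sheathing layers in series; stud and cavity paths in parallel between them.
R_inner = 0.012/(0.111×2.96) = 0.03652 K/W
R_stud  = 0.14/(0.139×0.22×2.96) = 1.547 K/W
R_cav   = 0.14/(0.0526×0.78×2.96) = 1.153 K/W
1/R_core = 1/R_stud + 1/R_cav → R_core = 0.6605 K/W
R_outer = 0.022/(0.166×2.96) = 0.04477 K/W
R_total = 0.7418 K/W
Q = ΔT/R_total = 26/0.7418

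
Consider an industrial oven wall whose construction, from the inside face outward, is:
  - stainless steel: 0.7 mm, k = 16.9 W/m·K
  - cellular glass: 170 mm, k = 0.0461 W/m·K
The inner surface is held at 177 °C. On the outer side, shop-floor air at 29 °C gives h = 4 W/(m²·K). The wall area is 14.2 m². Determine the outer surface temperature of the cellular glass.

T ≈ 38.4 °C

Series thermal resistances:
R_stainless steel = L/(kA) = 0.0007/(16.9×14.2) = 2.917×10^-6 K/W
R_cellular glass = L/(kA) = 0.17/(0.0461×14.2) = 0.2597 K/W
R_outer film = 1/(h_o·A) = 1/(4×14.2) = 0.01761 K/W
R_total = 0.2773 K/W;  Q = ΔT/R_total = 148/0.2773 = 533.7 W
T_interface = T_inner − Q·ΣR(inner→interface) = 177 − 534×0.2597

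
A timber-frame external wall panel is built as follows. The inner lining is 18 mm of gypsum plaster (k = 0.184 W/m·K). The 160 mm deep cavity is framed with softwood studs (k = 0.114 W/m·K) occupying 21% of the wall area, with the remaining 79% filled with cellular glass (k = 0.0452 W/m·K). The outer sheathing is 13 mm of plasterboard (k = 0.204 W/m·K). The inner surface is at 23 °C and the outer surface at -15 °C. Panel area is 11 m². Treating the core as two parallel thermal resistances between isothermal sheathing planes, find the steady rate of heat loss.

Q ≈ 147 W

Sheathing layers in series; stud and cavity paths in parallel between them.
R_inner = 0.018/(0.184×11) = 0.008893 K/W
R_stud  = 0.16/(0.114×0.21×11) = 0.6076 K/W
R_cav   = 0.16/(0.0452×0.79×11) = 0.4073 K/W
1/R_core = 1/R_stud + 1/R_cav → R_core = 0.2439 K/W
R_outer = 0.013/(0.204×11) = 0.005793 K/W
R_total = 0.2585 K/W
Q = ΔT/R_total = 38/0.2585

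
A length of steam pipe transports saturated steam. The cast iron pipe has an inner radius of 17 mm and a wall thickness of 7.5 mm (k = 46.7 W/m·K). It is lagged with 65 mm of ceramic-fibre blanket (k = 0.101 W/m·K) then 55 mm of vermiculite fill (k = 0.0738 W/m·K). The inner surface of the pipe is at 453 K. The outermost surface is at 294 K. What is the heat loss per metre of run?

Per-layer cylindrical resistances, series-summed:
R_cast iron pipe wall = ln(24.5/17)/(2π×46.7×1) = 0.001245 K/W
R_ceramic-fibre blanket = ln(89.5/24.5)/(2π×0.101×1) = 2.042 K/W
R_vermiculite fill = ln(144.5/89.5)/(2π×0.0738×1) = 1.033 K/W
R_total = 3.076 K/W
Q = ΔT/R_total = 159/3.076

q′ ≈ 51.7 W/m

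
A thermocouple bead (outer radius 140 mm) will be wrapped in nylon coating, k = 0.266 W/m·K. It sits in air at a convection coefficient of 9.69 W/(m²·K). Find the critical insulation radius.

For a sphere r_cr = 2k/h = 2×0.266/9.69
r_cr = 54.9 mm; since the bare radius (140 mm) is above r_cr, any added insulation will reduce heat loss.

r_cr ≈ 54.9 mm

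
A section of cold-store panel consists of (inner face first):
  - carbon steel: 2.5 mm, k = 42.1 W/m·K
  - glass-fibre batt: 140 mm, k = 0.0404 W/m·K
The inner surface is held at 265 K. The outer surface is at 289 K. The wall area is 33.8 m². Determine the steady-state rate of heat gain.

Q ≈ 234 W

Series thermal resistances:
R_carbon steel = L/(kA) = 0.0025/(42.1×33.8) = 1.757×10^-6 K/W
R_glass-fibre batt = L/(kA) = 0.14/(0.0404×33.8) = 0.1025 K/W
R_total = 0.1025 K/W
Q = ΔT / R_total = 24 / 0.1025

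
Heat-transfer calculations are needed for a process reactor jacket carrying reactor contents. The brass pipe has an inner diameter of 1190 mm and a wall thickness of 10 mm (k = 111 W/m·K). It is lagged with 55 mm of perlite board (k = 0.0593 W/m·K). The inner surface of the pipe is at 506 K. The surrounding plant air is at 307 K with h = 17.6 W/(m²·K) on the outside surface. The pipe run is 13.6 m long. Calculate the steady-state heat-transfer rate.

Q ≈ 10900 W

Radial resistances (cylindrical: R_cond = ln(r_o/r_i)/(2πkL), R_conv = 1/(h·2πrL)):
R_brass pipe wall = ln(605/595)/(2π×111×13.6) = 1.757×10^-6 K/W
R_perlite board = ln(660/605)/(2π×0.0593×13.6) = 0.01717 K/W
R_outer film = 1/(h_o·2πr_oL) = 1/(17.6×2π×0.66×13.6) = 0.001007 K/W
R_total = 0.01818 K/W
Q = ΔT/R_total = 199/0.01818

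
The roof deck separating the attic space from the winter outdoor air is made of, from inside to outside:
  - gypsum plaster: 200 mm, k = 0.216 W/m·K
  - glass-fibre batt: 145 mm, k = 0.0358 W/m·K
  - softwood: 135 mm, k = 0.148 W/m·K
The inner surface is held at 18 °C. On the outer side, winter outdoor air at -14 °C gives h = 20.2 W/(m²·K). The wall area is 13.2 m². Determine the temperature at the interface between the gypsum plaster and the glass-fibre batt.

T ≈ 13 °C

Model the wall as resistances in series:
R_gypsum plaster = L/(kA) = 0.2/(0.216×13.2) = 0.07015 K/W
R_glass-fibre batt = L/(kA) = 0.145/(0.0358×13.2) = 0.3068 K/W
R_softwood = L/(kA) = 0.135/(0.148×13.2) = 0.0691 K/W
R_outer film = 1/(h_o·A) = 1/(20.2×13.2) = 0.00375 K/W
R_total = 0.4498 K/W;  Q = ΔT/R_total = 32/0.4498 = 71.14 W
T_interface = T_inner − Q·ΣR(inner→interface) = 18 − 71.1×0.07015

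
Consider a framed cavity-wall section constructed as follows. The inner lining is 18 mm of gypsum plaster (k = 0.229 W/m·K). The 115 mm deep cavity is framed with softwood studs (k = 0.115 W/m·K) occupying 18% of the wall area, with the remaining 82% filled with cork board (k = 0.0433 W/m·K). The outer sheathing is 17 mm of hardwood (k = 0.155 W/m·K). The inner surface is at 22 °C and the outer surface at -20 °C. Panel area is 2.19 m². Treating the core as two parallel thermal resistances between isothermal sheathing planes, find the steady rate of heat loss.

Sheathing layers in series; stud and cavity paths in parallel between them.
R_inner = 0.018/(0.229×2.19) = 0.03589 K/W
R_stud  = 0.115/(0.115×0.18×2.19) = 2.537 K/W
R_cav   = 0.115/(0.0433×0.82×2.19) = 1.479 K/W
1/R_core = 1/R_stud + 1/R_cav → R_core = 0.9343 K/W
R_outer = 0.017/(0.155×2.19) = 0.05008 K/W
R_total = 1.02 K/W
Q = ΔT/R_total = 42/1.02

Q ≈ 41.2 W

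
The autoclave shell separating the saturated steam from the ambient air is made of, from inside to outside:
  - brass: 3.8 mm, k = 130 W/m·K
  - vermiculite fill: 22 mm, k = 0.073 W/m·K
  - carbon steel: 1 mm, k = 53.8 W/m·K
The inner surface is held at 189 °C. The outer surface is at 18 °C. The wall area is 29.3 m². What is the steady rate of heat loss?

Q ≈ 16600 W

Series thermal resistances:
R_brass = L/(kA) = 0.0038/(130×29.3) = 9.976×10^-7 K/W
R_vermiculite fill = L/(kA) = 0.022/(0.073×29.3) = 0.01029 K/W
R_carbon steel = L/(kA) = 0.001/(53.8×29.3) = 6.344×10^-7 K/W
R_total = 0.01029 K/W
Q = ΔT / R_total = 171 / 0.01029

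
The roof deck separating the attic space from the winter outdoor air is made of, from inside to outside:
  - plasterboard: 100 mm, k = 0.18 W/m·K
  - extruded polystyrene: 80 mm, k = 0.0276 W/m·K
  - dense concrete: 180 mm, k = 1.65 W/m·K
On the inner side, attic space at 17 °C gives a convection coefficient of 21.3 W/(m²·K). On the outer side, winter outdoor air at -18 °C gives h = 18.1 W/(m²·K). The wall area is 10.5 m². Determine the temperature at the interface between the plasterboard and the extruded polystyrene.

T ≈ 11.2 °C

Model the wall as resistances in series:
R_inner film = 1/(h_i·A) = 1/(21.3×10.5) = 0.004471 K/W
R_plasterboard = L/(kA) = 0.1/(0.18×10.5) = 0.05291 K/W
R_extruded polystyrene = L/(kA) = 0.08/(0.0276×10.5) = 0.2761 K/W
R_dense concrete = L/(kA) = 0.18/(1.65×10.5) = 0.01039 K/W
R_outer film = 1/(h_o·A) = 1/(18.1×10.5) = 0.005262 K/W
R_total = 0.3491 K/W;  Q = ΔT/R_total = 35/0.3491 = 100.3 W
T_interface = T_inner − Q·ΣR(inner→interface) = 17 − 100×0.05738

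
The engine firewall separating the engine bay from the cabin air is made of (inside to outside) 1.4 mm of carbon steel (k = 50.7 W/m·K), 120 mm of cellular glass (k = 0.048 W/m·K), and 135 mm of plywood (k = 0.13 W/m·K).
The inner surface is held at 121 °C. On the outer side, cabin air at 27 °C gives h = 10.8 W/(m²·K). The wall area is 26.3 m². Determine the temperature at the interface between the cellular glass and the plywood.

Series thermal resistances:
R_carbon steel = L/(kA) = 0.0014/(50.7×26.3) = 1.05×10^-6 K/W
R_cellular glass = L/(kA) = 0.12/(0.048×26.3) = 0.09506 K/W
R_plywood = L/(kA) = 0.135/(0.13×26.3) = 0.03949 K/W
R_outer film = 1/(h_o·A) = 1/(10.8×26.3) = 0.003521 K/W
R_total = 0.1381 K/W;  Q = ΔT/R_total = 94/0.1381 = 680.8 W
T_interface = T_inner − Q·ΣR(inner→interface) = 121 − 681×0.09506

T ≈ 56.3 °C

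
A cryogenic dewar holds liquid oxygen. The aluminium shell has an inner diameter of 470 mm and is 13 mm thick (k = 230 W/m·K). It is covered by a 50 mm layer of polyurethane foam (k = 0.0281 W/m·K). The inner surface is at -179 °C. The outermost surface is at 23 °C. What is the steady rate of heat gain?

Q ≈ 105 W

Each spherical layer contributes R = (1/r_i − 1/r_o)/(4πk):
R_aluminium shell = (1/0.235 − 1/0.248)/(4π×230) = 7.718×10^-5 K/W
R_polyurethane foam = (1/0.248 − 1/0.298)/(4π×0.0281) = 1.916 K/W
R_total = 1.916 K/W
Q = ΔT/R_total = 202/1.916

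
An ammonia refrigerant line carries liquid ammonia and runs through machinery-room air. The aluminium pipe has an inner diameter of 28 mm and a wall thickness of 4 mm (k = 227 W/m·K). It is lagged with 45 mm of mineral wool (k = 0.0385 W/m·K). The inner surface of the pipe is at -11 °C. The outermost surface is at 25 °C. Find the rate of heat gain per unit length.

Radial resistances (cylindrical: R_cond = ln(r_o/r_i)/(2πkL), R_conv = 1/(h·2πrL)):
R_aluminium pipe wall = ln(18/14)/(2π×227×1) = 1.762×10^-4 K/W
R_mineral wool = ln(63/18)/(2π×0.0385×1) = 5.179 K/W
R_total = 5.179 K/W
Q = ΔT/R_total = 36/5.179

q′ ≈ 6.95 W/m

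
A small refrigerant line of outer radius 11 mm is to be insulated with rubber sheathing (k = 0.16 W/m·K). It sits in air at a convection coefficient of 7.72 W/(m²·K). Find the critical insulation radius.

For a cylinder r_cr = k/h = 0.16/7.72
r_cr = 20.7 mm; since the bare radius (11 mm) is below r_cr, adding a thin layer of insulation will *increase* heat loss.

r_cr ≈ 20.7 mm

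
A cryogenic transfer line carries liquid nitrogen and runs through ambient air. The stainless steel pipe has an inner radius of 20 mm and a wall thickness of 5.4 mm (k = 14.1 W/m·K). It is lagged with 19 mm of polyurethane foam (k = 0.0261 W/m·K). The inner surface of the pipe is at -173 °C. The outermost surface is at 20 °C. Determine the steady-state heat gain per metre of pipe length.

q′ ≈ 56.6 W/m

Radial resistances (cylindrical: R_cond = ln(r_o/r_i)/(2πkL), R_conv = 1/(h·2πrL)):
R_stainless steel pipe wall = ln(25.4/20)/(2π×14.1×1) = 0.002698 K/W
R_polyurethane foam = ln(44.4/25.4)/(2π×0.0261×1) = 3.406 K/W
R_total = 3.408 K/W
Q = ΔT/R_total = 193/3.408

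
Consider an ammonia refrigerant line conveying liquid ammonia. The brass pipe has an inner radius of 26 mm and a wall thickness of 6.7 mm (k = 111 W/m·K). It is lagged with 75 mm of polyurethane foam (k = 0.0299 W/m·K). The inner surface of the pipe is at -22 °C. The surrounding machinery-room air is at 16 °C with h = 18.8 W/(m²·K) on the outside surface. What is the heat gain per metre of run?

Cylindrical conduction, so R = ln(r₂/r₁)/(2πkL) per layer, in series:
R_brass pipe wall = ln(32.7/26)/(2π×111×1) = 3.287×10^-4 K/W
R_polyurethane foam = ln(107.7/32.7)/(2π×0.0299×1) = 6.345 K/W
R_outer film = 1/(h_o·2πr_oL) = 1/(18.8×2π×0.1077×1) = 0.0786 K/W
R_total = 6.424 K/W
Q = ΔT/R_total = 38/6.424

q′ ≈ 5.92 W/m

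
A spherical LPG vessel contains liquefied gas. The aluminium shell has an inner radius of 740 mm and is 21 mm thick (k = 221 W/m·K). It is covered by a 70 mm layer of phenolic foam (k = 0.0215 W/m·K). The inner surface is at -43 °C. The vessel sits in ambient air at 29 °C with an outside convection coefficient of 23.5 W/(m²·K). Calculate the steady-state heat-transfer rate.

Radial (spherical) resistances in series:
R_aluminium shell = (1/0.74 − 1/0.761)/(4π×221) = 1.343×10^-5 K/W
R_phenolic foam = (1/0.761 − 1/0.831)/(4π×0.0215) = 0.4097 K/W
R_outer film = 1/(h·4πr_o²) = 1/(23.5×4π×0.831²) = 0.004904 K/W
R_total = 0.4146 K/W
Q = ΔT/R_total = 72/0.4146

Q ≈ 174 W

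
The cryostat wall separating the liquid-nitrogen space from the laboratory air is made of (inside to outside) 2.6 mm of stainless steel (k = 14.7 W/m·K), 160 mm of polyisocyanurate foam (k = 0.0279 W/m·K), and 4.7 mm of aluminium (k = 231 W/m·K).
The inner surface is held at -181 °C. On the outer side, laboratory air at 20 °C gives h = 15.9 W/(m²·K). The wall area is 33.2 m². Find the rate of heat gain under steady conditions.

Treating each layer as a thermal resistance in series:
R_stainless steel = L/(kA) = 0.0026/(14.7×33.2) = 5.327×10^-6 K/W
R_polyisocyanurate foam = L/(kA) = 0.16/(0.0279×33.2) = 0.1727 K/W
R_aluminium = L/(kA) = 0.0047/(231×33.2) = 6.128×10^-7 K/W
R_outer film = 1/(h_o·A) = 1/(15.9×33.2) = 0.001894 K/W
R_total = 0.1746 K/W
Q = ΔT / R_total = 201 / 0.1746

Q ≈ 1150 W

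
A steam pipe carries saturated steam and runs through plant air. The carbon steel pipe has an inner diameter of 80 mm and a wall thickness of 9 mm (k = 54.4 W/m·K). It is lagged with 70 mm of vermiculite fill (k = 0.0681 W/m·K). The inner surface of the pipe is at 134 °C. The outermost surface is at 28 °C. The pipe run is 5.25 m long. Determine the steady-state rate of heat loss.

Q ≈ 268 W

Per-layer cylindrical resistances, series-summed:
R_carbon steel pipe wall = ln(49/40)/(2π×54.4×5.25) = 1.131×10^-4 K/W
R_vermiculite fill = ln(119/49)/(2π×0.0681×5.25) = 0.395 K/W
R_total = 0.3951 K/W
Q = ΔT/R_total = 106/0.3951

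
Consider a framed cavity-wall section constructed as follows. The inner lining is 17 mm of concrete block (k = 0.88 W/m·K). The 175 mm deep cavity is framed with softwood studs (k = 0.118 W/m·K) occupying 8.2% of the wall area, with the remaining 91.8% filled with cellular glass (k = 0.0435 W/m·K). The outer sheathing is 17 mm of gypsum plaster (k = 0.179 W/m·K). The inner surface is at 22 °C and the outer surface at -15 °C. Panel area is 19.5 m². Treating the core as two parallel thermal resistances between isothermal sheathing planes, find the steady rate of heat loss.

Sheathing layers in series; stud and cavity paths in parallel between them.
R_inner = 0.017/(0.88×19.5) = 9.907×10^-4 K/W
R_stud  = 0.175/(0.118×0.082×19.5) = 0.9275 K/W
R_cav   = 0.175/(0.0435×0.918×19.5) = 0.2247 K/W
1/R_core = 1/R_stud + 1/R_cav → R_core = 0.1809 K/W
R_outer = 0.017/(0.179×19.5) = 0.00487 K/W
R_total = 0.1868 K/W
Q = ΔT/R_total = 37/0.1868

Q ≈ 198 W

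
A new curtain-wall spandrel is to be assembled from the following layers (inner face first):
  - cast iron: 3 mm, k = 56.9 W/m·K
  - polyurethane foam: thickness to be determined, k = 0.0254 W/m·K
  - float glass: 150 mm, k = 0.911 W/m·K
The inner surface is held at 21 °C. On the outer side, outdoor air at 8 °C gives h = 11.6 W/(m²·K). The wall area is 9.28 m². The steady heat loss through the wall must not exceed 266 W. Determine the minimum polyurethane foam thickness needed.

Series thermal resistances:
R_cast iron = L/(kA) = 0.003/(56.9×9.28) = 5.681×10^-6 K/W
R_float glass = L/(kA) = 0.15/(0.911×9.28) = 0.01774 K/W
R_outer film = 1/(h_o·A) = 1/(11.6×9.28) = 0.00929 K/W
Sum of the known resistances R_other = 0.02704 K/W
Required total resistance R_tot = ΔT/Q_allow = 13/266 = 0.04887 K/W
R_polyurethane foam = R_tot − R_other = 0.02183 K/W
L = R·k·A = 0.02183×0.0254×9.28

L ≈ 5.15 mm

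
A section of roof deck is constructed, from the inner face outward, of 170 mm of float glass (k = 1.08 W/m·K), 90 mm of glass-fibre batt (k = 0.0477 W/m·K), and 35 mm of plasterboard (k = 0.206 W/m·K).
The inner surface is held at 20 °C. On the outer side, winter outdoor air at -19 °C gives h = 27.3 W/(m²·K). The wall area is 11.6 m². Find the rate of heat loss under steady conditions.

Thermal resistances in series:
R_float glass = L/(kA) = 0.17/(1.08×11.6) = 0.01357 K/W
R_glass-fibre batt = L/(kA) = 0.09/(0.0477×11.6) = 0.1627 K/W
R_plasterboard = L/(kA) = 0.035/(0.206×11.6) = 0.01465 K/W
R_outer film = 1/(h_o·A) = 1/(27.3×11.6) = 0.003158 K/W
R_total = 0.194 K/W
Q = ΔT / R_total = 39 / 0.194

Q ≈ 201 W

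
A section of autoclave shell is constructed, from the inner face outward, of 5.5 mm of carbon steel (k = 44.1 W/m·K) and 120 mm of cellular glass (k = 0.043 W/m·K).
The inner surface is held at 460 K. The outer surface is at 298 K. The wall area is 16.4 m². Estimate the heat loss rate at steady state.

Q ≈ 952 W

Model the wall as resistances in series:
R_carbon steel = L/(kA) = 0.0055/(44.1×16.4) = 7.605×10^-6 K/W
R_cellular glass = L/(kA) = 0.12/(0.043×16.4) = 0.1702 K/W
R_total = 0.1702 K/W
Q = ΔT / R_total = 162 / 0.1702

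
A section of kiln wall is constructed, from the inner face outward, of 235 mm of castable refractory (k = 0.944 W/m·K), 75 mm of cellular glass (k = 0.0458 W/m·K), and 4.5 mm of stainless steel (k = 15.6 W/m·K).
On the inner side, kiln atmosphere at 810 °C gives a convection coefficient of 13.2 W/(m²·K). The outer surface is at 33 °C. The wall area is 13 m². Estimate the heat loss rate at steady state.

Series thermal resistances:
R_inner film = 1/(h_i·A) = 1/(13.2×13) = 0.005828 K/W
R_castable refractory = L/(kA) = 0.235/(0.944×13) = 0.01915 K/W
R_cellular glass = L/(kA) = 0.075/(0.0458×13) = 0.126 K/W
R_stainless steel = L/(kA) = 0.0045/(15.6×13) = 2.219×10^-5 K/W
R_total = 0.151 K/W
Q = ΔT / R_total = 777 / 0.151

Q ≈ 5150 W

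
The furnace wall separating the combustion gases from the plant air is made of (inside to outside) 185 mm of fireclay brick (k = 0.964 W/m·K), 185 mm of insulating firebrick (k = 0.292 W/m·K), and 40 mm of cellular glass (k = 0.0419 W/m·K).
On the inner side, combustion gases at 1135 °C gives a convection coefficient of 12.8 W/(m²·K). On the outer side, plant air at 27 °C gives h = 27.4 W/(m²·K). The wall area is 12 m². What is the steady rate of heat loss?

Q ≈ 7020 W

Model the wall as resistances in series:
R_inner film = 1/(h_i·A) = 1/(12.8×12) = 0.00651 K/W
R_fireclay brick = L/(kA) = 0.185/(0.964×12) = 0.01599 K/W
R_insulating firebrick = L/(kA) = 0.185/(0.292×12) = 0.0528 K/W
R_cellular glass = L/(kA) = 0.04/(0.0419×12) = 0.07955 K/W
R_outer film = 1/(h_o·A) = 1/(27.4×12) = 0.003041 K/W
R_total = 0.1579 K/W
Q = ΔT / R_total = 1108 / 0.1579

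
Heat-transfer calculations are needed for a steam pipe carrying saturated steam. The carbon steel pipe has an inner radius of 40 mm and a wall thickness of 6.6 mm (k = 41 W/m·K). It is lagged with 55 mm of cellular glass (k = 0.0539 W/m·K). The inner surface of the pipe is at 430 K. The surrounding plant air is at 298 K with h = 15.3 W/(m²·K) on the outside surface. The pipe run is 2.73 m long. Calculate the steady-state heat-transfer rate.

Per-layer cylindrical resistances, series-summed:
R_carbon steel pipe wall = ln(46.6/40)/(2π×41×2.73) = 2.172×10^-4 K/W
R_cellular glass = ln(101.6/46.6)/(2π×0.0539×2.73) = 0.843 K/W
R_outer film = 1/(h_o·2πr_oL) = 1/(15.3×2π×0.1016×2.73) = 0.0375 K/W
R_total = 0.8808 K/W
Q = ΔT/R_total = 132/0.8808

Q ≈ 150 W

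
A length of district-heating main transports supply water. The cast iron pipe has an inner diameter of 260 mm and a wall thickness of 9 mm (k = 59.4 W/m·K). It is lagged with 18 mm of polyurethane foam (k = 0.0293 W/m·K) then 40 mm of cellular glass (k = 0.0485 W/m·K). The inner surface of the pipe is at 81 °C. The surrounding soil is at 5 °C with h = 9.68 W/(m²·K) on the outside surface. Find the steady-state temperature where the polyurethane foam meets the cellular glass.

T ≈ 47.2 °C

For a radial system each layer contributes R = ln(r_out/r_in)/(2πkL); films add R = 1/(hA).
R_cast iron pipe wall = ln(139/130)/(2π×59.4×1) = 1.794×10^-4 K/W
R_polyurethane foam = ln(157/139)/(2π×0.0293×1) = 0.6615 K/W
R_cellular glass = ln(197/157)/(2π×0.0485×1) = 0.7448 K/W
R_outer film = 1/(h_o·2πr_oL) = 1/(9.68×2π×0.197×1) = 0.08346 K/W
R_total = 1.49 K/W
Q = ΔT/R_total = 76/1.49
Q = 51 W/m
T_interface = T_inner − Q·ΣR(inner→interface) = 81 − 51×0.6616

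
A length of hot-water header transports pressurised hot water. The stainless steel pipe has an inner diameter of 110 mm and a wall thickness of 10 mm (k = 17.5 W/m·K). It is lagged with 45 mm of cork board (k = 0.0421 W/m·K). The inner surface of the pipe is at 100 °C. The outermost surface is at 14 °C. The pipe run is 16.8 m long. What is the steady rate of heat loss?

Q ≈ 726 W

Cylindrical conduction, so R = ln(r₂/r₁)/(2πkL) per layer, in series:
R_stainless steel pipe wall = ln(65/55)/(2π×17.5×16.8) = 9.043×10^-5 K/W
R_cork board = ln(110/65)/(2π×0.0421×16.8) = 0.1184 K/W
R_total = 0.1185 K/W
Q = ΔT/R_total = 86/0.1185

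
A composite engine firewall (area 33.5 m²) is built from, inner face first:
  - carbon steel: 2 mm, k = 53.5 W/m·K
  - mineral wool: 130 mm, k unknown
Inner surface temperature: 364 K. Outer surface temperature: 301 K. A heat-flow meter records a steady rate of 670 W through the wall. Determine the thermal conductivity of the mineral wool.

k ≈ 0.0413 W/(m·K)

Thermal resistances in series:
R_carbon steel = L/(kA) = 0.002/(53.5×33.5) = 1.116×10^-6 K/W
Sum of known resistances R_other = 1.116×10^-6 K/W
Total R = ΔT/Q = 63/670 = 0.09403 K/W
R_mineral wool = R_total − R_other = 0.09403 K/W
k = L/(R·A) = 0.13/(0.09403×33.5)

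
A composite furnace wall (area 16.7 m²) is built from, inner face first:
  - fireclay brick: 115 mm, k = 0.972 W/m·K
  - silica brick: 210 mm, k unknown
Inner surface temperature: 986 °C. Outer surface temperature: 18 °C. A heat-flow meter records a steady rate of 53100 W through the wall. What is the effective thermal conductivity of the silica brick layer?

Series thermal resistances:
R_fireclay brick = L/(kA) = 0.115/(0.972×16.7) = 0.007085 K/W
Sum of known resistances R_other = 0.007085 K/W
Total R = ΔT/Q = 968/53100 = 0.01823 K/W
R_silica brick = R_total − R_other = 0.01115 K/W
k = L/(R·A) = 0.21/(0.01115×16.7)

k ≈ 1.13 W/(m·K)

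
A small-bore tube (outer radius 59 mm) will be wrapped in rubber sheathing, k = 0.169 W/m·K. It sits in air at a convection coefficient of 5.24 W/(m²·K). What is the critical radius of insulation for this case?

r_cr ≈ 32.3 mm

For a cylinder r_cr = k/h = 0.169/5.24
r_cr = 32.3 mm; since the bare radius (59 mm) is above r_cr, any added insulation will reduce heat loss.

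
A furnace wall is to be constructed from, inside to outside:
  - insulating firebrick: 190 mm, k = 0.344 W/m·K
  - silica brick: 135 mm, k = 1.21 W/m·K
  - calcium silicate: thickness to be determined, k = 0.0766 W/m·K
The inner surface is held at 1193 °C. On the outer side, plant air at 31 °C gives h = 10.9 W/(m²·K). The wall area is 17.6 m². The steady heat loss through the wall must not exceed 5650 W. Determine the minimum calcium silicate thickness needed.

Series thermal resistances:
R_insulating firebrick = L/(kA) = 0.19/(0.344×17.6) = 0.03138 K/W
R_silica brick = L/(kA) = 0.135/(1.21×17.6) = 0.006339 K/W
R_outer film = 1/(h_o·A) = 1/(10.9×17.6) = 0.005213 K/W
Sum of the known resistances R_other = 0.04293 K/W
Required total resistance R_tot = ΔT/Q_allow = 1162/5650 = 0.2057 K/W
R_calcium silicate = R_tot − R_other = 0.1627 K/W
L = R·k·A = 0.1627×0.0766×17.6

L ≈ 219 mm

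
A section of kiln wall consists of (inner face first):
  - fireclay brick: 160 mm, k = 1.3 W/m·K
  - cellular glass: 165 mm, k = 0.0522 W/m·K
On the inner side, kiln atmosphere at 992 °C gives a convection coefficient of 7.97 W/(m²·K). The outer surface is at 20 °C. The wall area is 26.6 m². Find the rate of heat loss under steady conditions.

Q ≈ 7580 W

Thermal resistances in series:
R_inner film = 1/(h_i·A) = 1/(7.97×26.6) = 0.004717 K/W
R_fireclay brick = L/(kA) = 0.16/(1.3×26.6) = 0.004627 K/W
R_cellular glass = L/(kA) = 0.165/(0.0522×26.6) = 0.1188 K/W
R_total = 0.1282 K/W
Q = ΔT / R_total = 972 / 0.1282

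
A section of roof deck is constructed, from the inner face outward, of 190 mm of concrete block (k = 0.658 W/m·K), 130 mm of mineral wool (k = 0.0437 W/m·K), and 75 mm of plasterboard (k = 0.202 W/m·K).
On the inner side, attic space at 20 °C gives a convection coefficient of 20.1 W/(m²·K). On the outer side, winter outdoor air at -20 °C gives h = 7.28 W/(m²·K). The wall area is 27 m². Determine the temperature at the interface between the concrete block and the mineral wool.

Model the wall as resistances in series:
R_inner film = 1/(h_i·A) = 1/(20.1×27) = 0.001843 K/W
R_concrete block = L/(kA) = 0.19/(0.658×27) = 0.01069 K/W
R_mineral wool = L/(kA) = 0.13/(0.0437×27) = 0.1102 K/W
R_plasterboard = L/(kA) = 0.075/(0.202×27) = 0.01375 K/W
R_outer film = 1/(h_o·A) = 1/(7.28×27) = 0.005088 K/W
R_total = 0.1416 K/W;  Q = ΔT/R_total = 40/0.1416 = 282.6 W
T_interface = T_inner − Q·ΣR(inner→interface) = 20 − 283×0.01254

T ≈ 16.5 °C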